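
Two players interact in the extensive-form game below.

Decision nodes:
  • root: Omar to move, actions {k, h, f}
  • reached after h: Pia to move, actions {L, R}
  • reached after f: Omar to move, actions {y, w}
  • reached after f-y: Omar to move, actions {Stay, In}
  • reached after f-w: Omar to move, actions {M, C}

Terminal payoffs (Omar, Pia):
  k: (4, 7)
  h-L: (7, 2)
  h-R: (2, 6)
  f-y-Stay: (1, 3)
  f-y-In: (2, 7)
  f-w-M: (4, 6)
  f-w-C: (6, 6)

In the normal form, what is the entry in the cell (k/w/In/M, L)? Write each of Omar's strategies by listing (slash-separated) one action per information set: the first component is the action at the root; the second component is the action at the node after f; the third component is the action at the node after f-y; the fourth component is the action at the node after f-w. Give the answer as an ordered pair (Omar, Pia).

Trace the play path from the root:
  Omar plays k
→ terminal payoff (4, 7).
(Omar's choice at the node after f is never reached on this path, so it doesn't affect the outcome.)

(4, 7)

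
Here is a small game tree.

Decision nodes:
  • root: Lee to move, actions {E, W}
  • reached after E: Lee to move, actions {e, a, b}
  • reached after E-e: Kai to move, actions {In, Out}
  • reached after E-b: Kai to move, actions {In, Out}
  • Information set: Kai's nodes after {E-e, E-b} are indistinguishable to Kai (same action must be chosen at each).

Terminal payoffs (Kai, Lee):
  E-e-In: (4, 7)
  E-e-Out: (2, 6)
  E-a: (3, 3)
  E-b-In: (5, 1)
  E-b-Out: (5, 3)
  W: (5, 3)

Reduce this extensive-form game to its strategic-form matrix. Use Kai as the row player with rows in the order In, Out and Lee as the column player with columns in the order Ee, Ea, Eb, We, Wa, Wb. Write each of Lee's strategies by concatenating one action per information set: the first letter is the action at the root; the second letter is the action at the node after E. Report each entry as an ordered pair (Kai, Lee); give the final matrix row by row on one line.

In: (4,7) (3,3) (5,1) (5,3) (5,3) (5,3) | Out: (2,6) (3,3) (5,3) (5,3) (5,3) (5,3)

           Ee       Ea       Eb       We       Wa       Wb
  In    (4,7)    (3,3)    (5,1)    (5,3)    (5,3)    (5,3)
 Out    (2,6)    (3,3)    (5,3)    (5,3)    (5,3)    (5,3)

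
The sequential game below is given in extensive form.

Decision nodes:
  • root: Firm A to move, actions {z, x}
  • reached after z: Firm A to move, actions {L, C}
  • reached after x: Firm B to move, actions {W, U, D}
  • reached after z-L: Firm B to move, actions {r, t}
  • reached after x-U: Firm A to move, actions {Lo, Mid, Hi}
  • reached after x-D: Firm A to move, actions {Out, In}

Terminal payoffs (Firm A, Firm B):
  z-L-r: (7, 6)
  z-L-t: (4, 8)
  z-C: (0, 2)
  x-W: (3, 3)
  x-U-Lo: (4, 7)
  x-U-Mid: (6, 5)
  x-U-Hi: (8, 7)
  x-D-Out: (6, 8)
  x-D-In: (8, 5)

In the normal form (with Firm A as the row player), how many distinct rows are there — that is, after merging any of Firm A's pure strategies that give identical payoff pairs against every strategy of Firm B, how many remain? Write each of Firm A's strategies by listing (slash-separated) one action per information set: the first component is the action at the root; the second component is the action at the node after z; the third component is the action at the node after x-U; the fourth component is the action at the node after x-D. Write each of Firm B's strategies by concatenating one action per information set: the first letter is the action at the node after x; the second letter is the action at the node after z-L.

Firm A has 24 pure strategies: z/L/Lo/Out, z/L/Lo/In, z/L/Mid/Out, z/L/Mid/In, z/L/Hi/Out, z/L/Hi/In, z/C/Lo/Out, z/C/Lo/In, z/C/Mid/Out, z/C/Mid/In, z/C/Hi/Out, z/C/Hi/In, x/L/Lo/Out, x/L/Lo/In, x/L/Mid/Out, x/L/Mid/In, x/L/Hi/Out, x/L/Hi/In, x/C/Lo/Out, x/C/Lo/In, x/C/Mid/Out, x/C/Mid/In, x/C/Hi/Out, x/C/Hi/In. Columns: Wr, Wt, Ur, Ut, Dr, Dt.
{z/L/Lo/Out, z/L/Lo/In, z/L/Mid/Out, z/L/Mid/In, z/L/Hi/Out, z/L/Hi/In} → row (7,6) (4,8) (7,6) (4,8) (7,6) (4,8)
{z/C/Lo/Out, z/C/Lo/In, z/C/Mid/Out, z/C/Mid/In, z/C/Hi/Out, z/C/Hi/In} → row (0,2) (0,2) (0,2) (0,2) (0,2) (0,2)
{x/L/Lo/Out, x/C/Lo/Out} → row (3,3) (3,3) (4,7) (4,7) (6,8) (6,8)
{x/L/Lo/In, x/C/Lo/In} → row (3,3) (3,3) (4,7) (4,7) (8,5) (8,5)
{x/L/Mid/Out, x/C/Mid/Out} → row (3,3) (3,3) (6,5) (6,5) (6,8) (6,8)
{x/L/Mid/In, x/C/Mid/In} → row (3,3) (3,3) (6,5) (6,5) (8,5) (8,5)
{x/L/Hi/Out, x/C/Hi/Out} → row (3,3) (3,3) (8,7) (8,7) (6,8) (6,8)
{x/L/Hi/In, x/C/Hi/In} → row (3,3) (3,3) (8,7) (8,7) (8,5) (8,5)
That's 8 distinct rows out of 24 strategies.

8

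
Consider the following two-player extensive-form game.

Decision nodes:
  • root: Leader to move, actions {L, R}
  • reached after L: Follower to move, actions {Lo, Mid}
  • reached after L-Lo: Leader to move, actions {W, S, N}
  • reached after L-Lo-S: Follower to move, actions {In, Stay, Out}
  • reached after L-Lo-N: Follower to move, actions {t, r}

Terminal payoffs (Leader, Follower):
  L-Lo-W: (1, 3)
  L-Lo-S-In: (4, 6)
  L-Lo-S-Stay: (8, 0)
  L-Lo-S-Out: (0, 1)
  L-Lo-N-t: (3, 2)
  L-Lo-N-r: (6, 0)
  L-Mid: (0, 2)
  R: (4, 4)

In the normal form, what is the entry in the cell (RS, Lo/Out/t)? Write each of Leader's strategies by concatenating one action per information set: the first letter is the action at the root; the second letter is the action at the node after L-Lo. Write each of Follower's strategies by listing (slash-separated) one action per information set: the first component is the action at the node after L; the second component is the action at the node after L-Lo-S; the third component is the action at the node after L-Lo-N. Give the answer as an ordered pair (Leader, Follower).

(4, 4)

Trace the play path from the root:
  Leader plays R
→ terminal payoff (4, 4).
(Leader's choice at the node after L-Lo is never reached on this path, so it doesn't affect the outcome.)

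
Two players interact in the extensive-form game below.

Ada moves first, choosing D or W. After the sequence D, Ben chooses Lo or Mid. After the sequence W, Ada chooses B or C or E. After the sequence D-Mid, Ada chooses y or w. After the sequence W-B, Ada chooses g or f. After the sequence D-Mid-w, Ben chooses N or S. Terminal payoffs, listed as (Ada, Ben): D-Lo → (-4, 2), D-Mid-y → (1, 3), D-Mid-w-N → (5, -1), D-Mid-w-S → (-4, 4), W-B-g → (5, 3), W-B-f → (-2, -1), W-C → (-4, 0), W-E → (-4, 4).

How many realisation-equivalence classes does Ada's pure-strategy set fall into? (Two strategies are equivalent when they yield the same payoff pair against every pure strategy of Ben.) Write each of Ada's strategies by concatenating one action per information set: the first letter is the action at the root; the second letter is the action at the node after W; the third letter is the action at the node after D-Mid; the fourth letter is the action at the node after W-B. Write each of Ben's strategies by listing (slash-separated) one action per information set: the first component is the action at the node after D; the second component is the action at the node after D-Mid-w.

Ada has 24 pure strategies: DByg, DByf, DBwg, DBwf, DCyg, DCyf, DCwg, DCwf, DEyg, DEyf, DEwg, DEwf, WByg, WByf, WBwg, WBwf, WCyg, WCyf, WCwg, WCwf, WEyg, WEyf, WEwg, WEwf. Columns: Lo/N, Lo/S, Mid/N, Mid/S.
{DByg, DByf, DCyg, DCyf, DEyg, DEyf} → row (-4,2) (-4,2) (1,3) (1,3)
{DBwg, DBwf, DCwg, DCwf, DEwg, DEwf} → row (-4,2) (-4,2) (5,-1) (-4,4)
{WByg, WBwg} → row (5,3) (5,3) (5,3) (5,3)
{WByf, WBwf} → row (-2,-1) (-2,-1) (-2,-1) (-2,-1)
{WCyg, WCyf, WCwg, WCwf} → row (-4,0) (-4,0) (-4,0) (-4,0)
{WEyg, WEyf, WEwg, WEwf} → row (-4,4) (-4,4) (-4,4) (-4,4)
That's 6 distinct rows out of 24 strategies.

6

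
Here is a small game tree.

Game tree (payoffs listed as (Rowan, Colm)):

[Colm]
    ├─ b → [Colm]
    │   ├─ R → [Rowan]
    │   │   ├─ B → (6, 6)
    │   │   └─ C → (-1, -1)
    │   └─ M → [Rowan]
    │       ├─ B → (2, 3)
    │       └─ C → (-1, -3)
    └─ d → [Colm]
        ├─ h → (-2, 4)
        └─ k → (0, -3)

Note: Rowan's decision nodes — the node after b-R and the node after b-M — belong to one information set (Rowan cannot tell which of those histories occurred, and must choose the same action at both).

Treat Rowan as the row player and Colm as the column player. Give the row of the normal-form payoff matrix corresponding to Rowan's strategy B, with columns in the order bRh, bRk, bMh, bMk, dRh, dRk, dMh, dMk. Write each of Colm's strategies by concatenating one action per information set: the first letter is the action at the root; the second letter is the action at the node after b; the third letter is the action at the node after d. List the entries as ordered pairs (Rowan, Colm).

(6,6) (6,6) (2,3) (2,3) (-2,4) (0,-3) (-2,4) (0,-3)

vs bRh: Colm plays b → Colm plays R at [b] → Rowan plays B at [b-R] → (6, 6)
vs bRk: Colm plays b → Colm plays R at [b] → Rowan plays B at [b-R] → (6, 6)
vs bMh: Colm plays b → Colm plays M at [b] → Rowan plays B at [b-M] → (2, 3)
vs bMk: Colm plays b → Colm plays M at [b] → Rowan plays B at [b-M] → (2, 3)
vs dRh: Colm plays d → Colm plays h at [d] → (-2, 4)
vs dRk: Colm plays d → Colm plays k at [d] → (0, -3)
vs dMh: Colm plays d → Colm plays h at [d] → (-2, 4)
vs dMk: Colm plays d → Colm plays k at [d] → (0, -3)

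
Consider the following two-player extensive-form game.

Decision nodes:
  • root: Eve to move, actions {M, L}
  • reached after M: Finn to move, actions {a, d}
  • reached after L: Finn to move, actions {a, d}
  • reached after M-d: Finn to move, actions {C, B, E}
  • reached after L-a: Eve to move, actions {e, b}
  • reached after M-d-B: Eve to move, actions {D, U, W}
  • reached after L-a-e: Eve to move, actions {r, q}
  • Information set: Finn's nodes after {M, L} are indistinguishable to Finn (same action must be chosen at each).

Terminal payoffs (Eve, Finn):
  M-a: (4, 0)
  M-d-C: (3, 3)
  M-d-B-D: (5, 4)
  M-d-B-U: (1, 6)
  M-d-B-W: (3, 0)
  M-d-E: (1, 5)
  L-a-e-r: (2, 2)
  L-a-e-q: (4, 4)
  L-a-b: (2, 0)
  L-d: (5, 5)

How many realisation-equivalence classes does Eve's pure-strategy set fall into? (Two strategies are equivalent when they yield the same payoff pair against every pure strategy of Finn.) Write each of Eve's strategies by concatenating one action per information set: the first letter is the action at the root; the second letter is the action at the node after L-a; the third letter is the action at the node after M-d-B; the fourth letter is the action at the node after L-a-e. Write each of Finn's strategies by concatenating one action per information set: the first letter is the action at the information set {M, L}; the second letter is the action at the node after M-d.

6

Eve has 24 pure strategies: MeDr, MeDq, MeUr, MeUq, MeWr, MeWq, MbDr, MbDq, MbUr, MbUq, MbWr, MbWq, LeDr, LeDq, LeUr, LeUq, LeWr, LeWq, LbDr, LbDq, LbUr, LbUq, LbWr, LbWq. Columns: aC, aB, aE, dC, dB, dE.
{MeDr, MeDq, MbDr, MbDq} → row (4,0) (4,0) (4,0) (3,3) (5,4) (1,5)
{MeUr, MeUq, MbUr, MbUq} → row (4,0) (4,0) (4,0) (3,3) (1,6) (1,5)
{MeWr, MeWq, MbWr, MbWq} → row (4,0) (4,0) (4,0) (3,3) (3,0) (1,5)
{LeDr, LeUr, LeWr} → row (2,2) (2,2) (2,2) (5,5) (5,5) (5,5)
{LeDq, LeUq, LeWq} → row (4,4) (4,4) (4,4) (5,5) (5,5) (5,5)
{LbDr, LbDq, LbUr, LbUq, LbWr, LbWq} → row (2,0) (2,0) (2,0) (5,5) (5,5) (5,5)
That's 6 distinct rows out of 24 strategies.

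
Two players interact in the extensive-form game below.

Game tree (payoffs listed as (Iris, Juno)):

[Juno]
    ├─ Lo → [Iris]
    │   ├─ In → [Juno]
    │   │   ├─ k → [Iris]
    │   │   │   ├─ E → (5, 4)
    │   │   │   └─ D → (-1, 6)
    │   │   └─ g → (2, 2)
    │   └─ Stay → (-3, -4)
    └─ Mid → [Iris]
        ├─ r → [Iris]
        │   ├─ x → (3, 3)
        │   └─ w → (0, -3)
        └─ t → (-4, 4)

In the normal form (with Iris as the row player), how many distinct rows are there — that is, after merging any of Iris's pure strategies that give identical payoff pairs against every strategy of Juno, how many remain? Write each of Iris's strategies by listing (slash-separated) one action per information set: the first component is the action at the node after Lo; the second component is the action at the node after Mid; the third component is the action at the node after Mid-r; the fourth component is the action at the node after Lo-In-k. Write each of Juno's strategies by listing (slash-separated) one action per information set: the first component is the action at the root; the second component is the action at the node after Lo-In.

9

Iris has 16 pure strategies: In/r/x/E, In/r/x/D, In/r/w/E, In/r/w/D, In/t/x/E, In/t/x/D, In/t/w/E, In/t/w/D, Stay/r/x/E, Stay/r/x/D, Stay/r/w/E, Stay/r/w/D, Stay/t/x/E, Stay/t/x/D, Stay/t/w/E, Stay/t/w/D. Columns: Lo/k, Lo/g, Mid/k, Mid/g.
{In/r/x/E} → row (5,4) (2,2) (3,3) (3,3)
{In/r/x/D} → row (-1,6) (2,2) (3,3) (3,3)
{In/r/w/E} → row (5,4) (2,2) (0,-3) (0,-3)
{In/r/w/D} → row (-1,6) (2,2) (0,-3) (0,-3)
{In/t/x/E, In/t/w/E} → row (5,4) (2,2) (-4,4) (-4,4)
{In/t/x/D, In/t/w/D} → row (-1,6) (2,2) (-4,4) (-4,4)
{Stay/r/x/E, Stay/r/x/D} → row (-3,-4) (-3,-4) (3,3) (3,3)
{Stay/r/w/E, Stay/r/w/D} → row (-3,-4) (-3,-4) (0,-3) (0,-3)
{Stay/t/x/E, Stay/t/x/D, Stay/t/w/E, Stay/t/w/D} → row (-3,-4) (-3,-4) (-4,4) (-4,4)
That's 9 distinct rows out of 16 strategies.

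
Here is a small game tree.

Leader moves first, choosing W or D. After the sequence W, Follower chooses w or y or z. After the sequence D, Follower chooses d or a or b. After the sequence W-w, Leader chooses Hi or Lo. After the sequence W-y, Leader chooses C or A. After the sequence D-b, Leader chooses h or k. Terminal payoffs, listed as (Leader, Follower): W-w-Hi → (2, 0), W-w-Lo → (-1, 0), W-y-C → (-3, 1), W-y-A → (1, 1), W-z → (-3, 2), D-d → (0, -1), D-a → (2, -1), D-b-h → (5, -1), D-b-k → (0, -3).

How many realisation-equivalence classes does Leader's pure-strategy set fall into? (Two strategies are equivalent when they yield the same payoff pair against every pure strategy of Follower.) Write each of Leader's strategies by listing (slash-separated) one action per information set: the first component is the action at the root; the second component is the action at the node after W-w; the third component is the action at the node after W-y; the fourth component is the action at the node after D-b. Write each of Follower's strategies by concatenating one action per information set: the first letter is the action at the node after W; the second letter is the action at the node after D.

6

Leader has 16 pure strategies: W/Hi/C/h, W/Hi/C/k, W/Hi/A/h, W/Hi/A/k, W/Lo/C/h, W/Lo/C/k, W/Lo/A/h, W/Lo/A/k, D/Hi/C/h, D/Hi/C/k, D/Hi/A/h, D/Hi/A/k, D/Lo/C/h, D/Lo/C/k, D/Lo/A/h, D/Lo/A/k. Columns: wd, wa, wb, yd, ya, yb, zd, za, zb.
{W/Hi/C/h, W/Hi/C/k} → row (2,0) (2,0) (2,0) (-3,1) (-3,1) (-3,1) (-3,2) (-3,2) (-3,2)
{W/Hi/A/h, W/Hi/A/k} → row (2,0) (2,0) (2,0) (1,1) (1,1) (1,1) (-3,2) (-3,2) (-3,2)
{W/Lo/C/h, W/Lo/C/k} → row (-1,0) (-1,0) (-1,0) (-3,1) (-3,1) (-3,1) (-3,2) (-3,2) (-3,2)
{W/Lo/A/h, W/Lo/A/k} → row (-1,0) (-1,0) (-1,0) (1,1) (1,1) (1,1) (-3,2) (-3,2) (-3,2)
{D/Hi/C/h, D/Hi/A/h, D/Lo/C/h, D/Lo/A/h} → row (0,-1) (2,-1) (5,-1) (0,-1) (2,-1) (5,-1) (0,-1) (2,-1) (5,-1)
{D/Hi/C/k, D/Hi/A/k, D/Lo/C/k, D/Lo/A/k} → row (0,-1) (2,-1) (0,-3) (0,-1) (2,-1) (0,-3) (0,-1) (2,-1) (0,-3)
That's 6 distinct rows out of 16 strategies.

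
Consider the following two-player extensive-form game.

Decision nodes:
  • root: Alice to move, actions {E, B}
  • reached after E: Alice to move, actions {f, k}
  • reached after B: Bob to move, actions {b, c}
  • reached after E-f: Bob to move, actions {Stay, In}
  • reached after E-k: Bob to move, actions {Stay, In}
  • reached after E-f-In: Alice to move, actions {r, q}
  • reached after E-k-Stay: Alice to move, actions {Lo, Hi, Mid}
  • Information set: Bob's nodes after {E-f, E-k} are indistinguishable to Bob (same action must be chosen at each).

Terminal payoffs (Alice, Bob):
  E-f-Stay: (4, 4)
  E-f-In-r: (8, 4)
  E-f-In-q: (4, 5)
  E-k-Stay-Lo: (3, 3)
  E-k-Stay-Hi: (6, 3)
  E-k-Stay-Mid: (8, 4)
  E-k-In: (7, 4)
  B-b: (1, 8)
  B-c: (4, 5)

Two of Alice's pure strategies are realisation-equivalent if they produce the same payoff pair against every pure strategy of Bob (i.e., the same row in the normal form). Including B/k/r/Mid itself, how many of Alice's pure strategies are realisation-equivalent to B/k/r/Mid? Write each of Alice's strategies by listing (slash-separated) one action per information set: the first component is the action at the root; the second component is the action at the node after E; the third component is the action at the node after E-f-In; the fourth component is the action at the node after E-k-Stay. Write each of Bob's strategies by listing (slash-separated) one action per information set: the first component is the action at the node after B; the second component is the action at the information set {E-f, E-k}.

Row for B/k/r/Mid (columns b/Stay, b/In, c/Stay, c/In): (1,8) (1,8) (4,5) (4,5).
Under B/k/r/Mid, Alice's choice at the node after E and at the node after E-f-In and at the node after E-k-Stay can never be reached regardless of what Bob does, so varying those choices leaves every outcome unchanged.
Holding the reachable choices fixed and varying the unreachable ones freely already gives 2 × 2 × 3 = 12 equivalent strategies.
No other strategy reproduces this row, so those 12 are the full class: B/f/r/Lo, B/f/r/Hi, B/f/r/Mid, B/f/q/Lo, B/f/q/Hi, B/f/q/Mid, B/k/r/Lo, B/k/r/Hi, B/k/r/Mid, B/k/q/Lo, B/k/q/Hi, B/k/q/Mid.

12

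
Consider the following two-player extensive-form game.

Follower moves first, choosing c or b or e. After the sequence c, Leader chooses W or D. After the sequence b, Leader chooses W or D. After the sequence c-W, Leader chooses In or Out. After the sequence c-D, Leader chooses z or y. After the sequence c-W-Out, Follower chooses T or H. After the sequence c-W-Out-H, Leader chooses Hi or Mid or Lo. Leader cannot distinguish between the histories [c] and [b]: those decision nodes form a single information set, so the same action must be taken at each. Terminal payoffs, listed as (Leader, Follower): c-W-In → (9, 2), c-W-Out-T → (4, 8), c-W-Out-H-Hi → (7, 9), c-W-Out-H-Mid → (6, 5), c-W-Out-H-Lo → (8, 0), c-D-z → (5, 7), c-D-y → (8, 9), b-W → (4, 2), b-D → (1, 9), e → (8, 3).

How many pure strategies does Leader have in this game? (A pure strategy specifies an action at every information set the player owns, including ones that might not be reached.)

24

Leader owns the information set {c, b} with actions {W, D} — two choices.
Leader owns the node after c-W with actions {In, Out} — two choices.
Leader owns the node after c-D with actions {z, y} — two choices.
Leader owns the node after c-W-Out-H with actions {Hi, Mid, Lo} — three choices.
A pure strategy fixes one action at each information set independently, so the count is the product 2 × 2 × 2 × 3 = 24.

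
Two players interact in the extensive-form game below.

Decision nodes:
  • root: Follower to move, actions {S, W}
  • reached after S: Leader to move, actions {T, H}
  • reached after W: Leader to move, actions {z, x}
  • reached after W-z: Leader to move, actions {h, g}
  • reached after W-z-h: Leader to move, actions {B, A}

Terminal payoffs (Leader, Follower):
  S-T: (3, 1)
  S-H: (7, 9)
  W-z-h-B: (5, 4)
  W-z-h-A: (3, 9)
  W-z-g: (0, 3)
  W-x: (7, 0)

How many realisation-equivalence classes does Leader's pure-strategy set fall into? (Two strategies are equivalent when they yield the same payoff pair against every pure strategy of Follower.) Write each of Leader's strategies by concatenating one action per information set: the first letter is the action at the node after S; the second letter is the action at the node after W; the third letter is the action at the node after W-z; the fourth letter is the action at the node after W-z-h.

8

Leader has 16 pure strategies: TzhB, TzhA, TzgB, TzgA, TxhB, TxhA, TxgB, TxgA, HzhB, HzhA, HzgB, HzgA, HxhB, HxhA, HxgB, HxgA. Columns: S, W.
{TzhB} → row (3,1) (5,4)
{TzhA} → row (3,1) (3,9)
{TzgB, TzgA} → row (3,1) (0,3)
{TxhB, TxhA, TxgB, TxgA} → row (3,1) (7,0)
{HzhB} → row (7,9) (5,4)
{HzhA} → row (7,9) (3,9)
{HzgB, HzgA} → row (7,9) (0,3)
{HxhB, HxhA, HxgB, HxgA} → row (7,9) (7,0)
That's 8 distinct rows out of 16 strategies.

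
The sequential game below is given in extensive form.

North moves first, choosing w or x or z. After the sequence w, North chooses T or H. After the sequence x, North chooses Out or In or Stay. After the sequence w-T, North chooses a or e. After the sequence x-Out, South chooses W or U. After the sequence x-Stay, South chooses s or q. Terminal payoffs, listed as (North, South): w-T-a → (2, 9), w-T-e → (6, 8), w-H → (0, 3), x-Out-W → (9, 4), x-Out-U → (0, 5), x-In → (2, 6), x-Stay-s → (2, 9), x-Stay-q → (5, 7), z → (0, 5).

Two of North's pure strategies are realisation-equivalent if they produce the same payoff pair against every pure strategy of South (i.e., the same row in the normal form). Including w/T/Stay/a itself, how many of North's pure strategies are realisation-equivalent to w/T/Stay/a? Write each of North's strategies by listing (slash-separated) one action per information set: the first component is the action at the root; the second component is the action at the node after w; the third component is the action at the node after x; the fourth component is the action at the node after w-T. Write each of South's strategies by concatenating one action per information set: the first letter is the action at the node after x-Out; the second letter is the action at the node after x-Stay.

3

Row for w/T/Stay/a (columns Ws, Wq, Us, Uq): (2,9) (2,9) (2,9) (2,9).
Under w/T/Stay/a, North's choice at the node after x can never be reached regardless of what South does, so varying those choices leaves every outcome unchanged.
Holding the reachable choices fixed and varying the unreachable one freely already gives 3 equivalent strategies.
No other strategy reproduces this row, so those 3 are the full class: w/T/Out/a, w/T/In/a, w/T/Stay/a.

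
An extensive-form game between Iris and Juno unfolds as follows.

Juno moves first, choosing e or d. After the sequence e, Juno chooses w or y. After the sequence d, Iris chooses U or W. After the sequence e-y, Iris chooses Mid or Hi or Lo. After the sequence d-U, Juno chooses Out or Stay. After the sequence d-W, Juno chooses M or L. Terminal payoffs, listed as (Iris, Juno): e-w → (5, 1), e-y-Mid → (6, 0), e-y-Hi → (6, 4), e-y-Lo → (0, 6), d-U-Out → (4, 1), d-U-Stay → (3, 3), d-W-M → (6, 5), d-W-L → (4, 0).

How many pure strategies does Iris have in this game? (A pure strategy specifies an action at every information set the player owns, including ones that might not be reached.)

6

Iris owns the node after d with actions {U, W} — two choices.
Iris owns the node after e-y with actions {Mid, Hi, Lo} — three choices.
A pure strategy fixes one action at each information set independently, so the count is the product 2 × 3 = 6.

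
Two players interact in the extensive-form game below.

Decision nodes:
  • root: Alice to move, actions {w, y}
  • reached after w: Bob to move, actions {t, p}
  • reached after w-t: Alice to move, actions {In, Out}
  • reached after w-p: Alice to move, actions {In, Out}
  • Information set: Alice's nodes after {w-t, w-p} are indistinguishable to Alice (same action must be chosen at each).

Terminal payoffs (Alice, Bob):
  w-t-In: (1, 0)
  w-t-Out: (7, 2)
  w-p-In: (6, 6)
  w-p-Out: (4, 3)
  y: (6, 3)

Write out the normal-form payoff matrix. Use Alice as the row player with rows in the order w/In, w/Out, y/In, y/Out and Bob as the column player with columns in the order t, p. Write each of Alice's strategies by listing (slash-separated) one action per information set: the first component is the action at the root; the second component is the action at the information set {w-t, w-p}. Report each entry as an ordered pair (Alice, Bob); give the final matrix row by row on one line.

w/In: (1,0) (6,6) | w/Out: (7,2) (4,3) | y/In: (6,3) (6,3) | y/Out: (6,3) (6,3)

             t        p
 w/In    (1,0)    (6,6)
w/Out    (7,2)    (4,3)
 y/In    (6,3)    (6,3)
y/Out    (6,3)    (6,3)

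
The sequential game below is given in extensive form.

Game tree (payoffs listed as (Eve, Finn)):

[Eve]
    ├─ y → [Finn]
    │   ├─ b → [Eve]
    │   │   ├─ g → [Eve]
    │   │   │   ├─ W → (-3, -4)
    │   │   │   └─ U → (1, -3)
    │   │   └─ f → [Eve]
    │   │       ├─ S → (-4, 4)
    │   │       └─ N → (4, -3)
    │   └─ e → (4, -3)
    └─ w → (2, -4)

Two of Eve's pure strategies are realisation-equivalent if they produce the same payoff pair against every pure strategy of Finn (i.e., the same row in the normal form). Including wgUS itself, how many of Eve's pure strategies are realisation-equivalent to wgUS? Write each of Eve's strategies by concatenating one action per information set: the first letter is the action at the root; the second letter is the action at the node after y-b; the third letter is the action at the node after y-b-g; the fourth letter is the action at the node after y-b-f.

8

Row for wgUS (columns b, e): (2,-4) (2,-4).
Under wgUS, Eve's choice at the node after y-b and at the node after y-b-g and at the node after y-b-f can never be reached regardless of what Finn does, so varying those choices leaves every outcome unchanged.
Holding the reachable choices fixed and varying the unreachable ones freely already gives 2 × 2 × 2 = 8 equivalent strategies.
No other strategy reproduces this row, so those 8 are the full class: wgWS, wgWN, wgUS, wgUN, wfWS, wfWN, wfUS, wfUN.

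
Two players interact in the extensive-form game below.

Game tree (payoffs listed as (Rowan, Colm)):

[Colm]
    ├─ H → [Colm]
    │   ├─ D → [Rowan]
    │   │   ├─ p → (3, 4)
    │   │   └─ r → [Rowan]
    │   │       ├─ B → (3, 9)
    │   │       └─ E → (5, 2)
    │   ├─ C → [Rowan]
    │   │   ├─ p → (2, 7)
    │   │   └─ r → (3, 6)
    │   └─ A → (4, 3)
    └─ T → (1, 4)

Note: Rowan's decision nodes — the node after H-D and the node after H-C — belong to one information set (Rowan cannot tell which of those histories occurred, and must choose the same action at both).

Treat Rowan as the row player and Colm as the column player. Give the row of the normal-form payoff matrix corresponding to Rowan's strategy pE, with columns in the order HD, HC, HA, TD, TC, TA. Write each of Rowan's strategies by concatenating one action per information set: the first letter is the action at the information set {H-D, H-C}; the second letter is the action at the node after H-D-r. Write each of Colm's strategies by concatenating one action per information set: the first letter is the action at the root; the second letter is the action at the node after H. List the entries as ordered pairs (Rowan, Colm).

vs HD: Colm plays H → Colm plays D at [H] → Rowan plays p at [H-D] → (3, 4)
vs HC: Colm plays H → Colm plays C at [H] → Rowan plays p at [H-C] → (2, 7)
vs HA: Colm plays H → Colm plays A at [H] → (4, 3)
vs TD: Colm plays T → (1, 4)
vs TC: Colm plays T → (1, 4)
vs TA: Colm plays T → (1, 4)

(3,4) (2,7) (4,3) (1,4) (1,4) (1,4)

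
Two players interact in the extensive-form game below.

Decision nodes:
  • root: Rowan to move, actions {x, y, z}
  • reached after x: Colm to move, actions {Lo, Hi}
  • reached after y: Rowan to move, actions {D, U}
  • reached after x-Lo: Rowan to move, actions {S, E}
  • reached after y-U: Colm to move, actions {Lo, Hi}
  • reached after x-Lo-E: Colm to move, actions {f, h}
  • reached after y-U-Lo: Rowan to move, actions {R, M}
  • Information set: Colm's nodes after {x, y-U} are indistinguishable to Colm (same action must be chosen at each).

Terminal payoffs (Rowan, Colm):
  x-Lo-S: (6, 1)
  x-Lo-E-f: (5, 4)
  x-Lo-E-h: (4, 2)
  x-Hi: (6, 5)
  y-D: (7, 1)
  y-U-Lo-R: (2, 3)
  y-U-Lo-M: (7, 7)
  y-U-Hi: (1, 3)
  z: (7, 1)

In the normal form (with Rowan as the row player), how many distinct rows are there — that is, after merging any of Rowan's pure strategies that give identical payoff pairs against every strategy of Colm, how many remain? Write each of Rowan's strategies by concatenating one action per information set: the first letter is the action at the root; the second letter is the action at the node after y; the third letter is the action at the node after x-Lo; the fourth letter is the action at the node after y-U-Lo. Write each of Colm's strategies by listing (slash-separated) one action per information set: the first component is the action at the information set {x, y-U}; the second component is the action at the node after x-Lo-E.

5

Rowan has 24 pure strategies: xDSR, xDSM, xDER, xDEM, xUSR, xUSM, xUER, xUEM, yDSR, yDSM, yDER, yDEM, yUSR, yUSM, yUER, yUEM, zDSR, zDSM, zDER, zDEM, zUSR, zUSM, zUER, zUEM. Columns: Lo/f, Lo/h, Hi/f, Hi/h.
{xDSR, xDSM, xUSR, xUSM} → row (6,1) (6,1) (6,5) (6,5)
{xDER, xDEM, xUER, xUEM} → row (5,4) (4,2) (6,5) (6,5)
{yDSR, yDSM, yDER, yDEM, zDSR, zDSM, zDER, zDEM, zUSR, zUSM, zUER, zUEM} → row (7,1) (7,1) (7,1) (7,1)
{yUSR, yUER} → row (2,3) (2,3) (1,3) (1,3)
{yUSM, yUEM} → row (7,7) (7,7) (1,3) (1,3)
That's 5 distinct rows out of 24 strategies.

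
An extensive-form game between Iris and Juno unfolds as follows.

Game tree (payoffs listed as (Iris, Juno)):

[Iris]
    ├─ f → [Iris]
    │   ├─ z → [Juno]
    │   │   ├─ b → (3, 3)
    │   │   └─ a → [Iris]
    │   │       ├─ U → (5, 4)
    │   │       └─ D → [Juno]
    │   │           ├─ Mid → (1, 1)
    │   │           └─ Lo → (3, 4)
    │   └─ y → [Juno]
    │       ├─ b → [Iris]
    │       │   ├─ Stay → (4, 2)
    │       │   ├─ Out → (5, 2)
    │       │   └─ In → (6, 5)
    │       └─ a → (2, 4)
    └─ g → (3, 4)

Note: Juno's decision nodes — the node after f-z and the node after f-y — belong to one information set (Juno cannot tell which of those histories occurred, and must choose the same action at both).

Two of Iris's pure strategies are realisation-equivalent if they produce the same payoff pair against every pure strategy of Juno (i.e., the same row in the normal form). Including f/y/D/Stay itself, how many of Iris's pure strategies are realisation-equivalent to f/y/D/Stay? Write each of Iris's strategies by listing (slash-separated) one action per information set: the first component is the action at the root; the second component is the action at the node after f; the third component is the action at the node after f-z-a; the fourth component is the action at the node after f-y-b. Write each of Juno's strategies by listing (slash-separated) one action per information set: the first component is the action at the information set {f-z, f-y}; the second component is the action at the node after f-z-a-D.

2

Row for f/y/D/Stay (columns b/Mid, b/Lo, a/Mid, a/Lo): (4,2) (4,2) (2,4) (2,4).
Under f/y/D/Stay, Iris's choice at the node after f-z-a can never be reached regardless of what Juno does, so varying those choices leaves every outcome unchanged.
Holding the reachable choices fixed and varying the unreachable one freely already gives 2 equivalent strategies.
No other strategy reproduces this row, so those 2 are the full class: f/y/U/Stay, f/y/D/Stay.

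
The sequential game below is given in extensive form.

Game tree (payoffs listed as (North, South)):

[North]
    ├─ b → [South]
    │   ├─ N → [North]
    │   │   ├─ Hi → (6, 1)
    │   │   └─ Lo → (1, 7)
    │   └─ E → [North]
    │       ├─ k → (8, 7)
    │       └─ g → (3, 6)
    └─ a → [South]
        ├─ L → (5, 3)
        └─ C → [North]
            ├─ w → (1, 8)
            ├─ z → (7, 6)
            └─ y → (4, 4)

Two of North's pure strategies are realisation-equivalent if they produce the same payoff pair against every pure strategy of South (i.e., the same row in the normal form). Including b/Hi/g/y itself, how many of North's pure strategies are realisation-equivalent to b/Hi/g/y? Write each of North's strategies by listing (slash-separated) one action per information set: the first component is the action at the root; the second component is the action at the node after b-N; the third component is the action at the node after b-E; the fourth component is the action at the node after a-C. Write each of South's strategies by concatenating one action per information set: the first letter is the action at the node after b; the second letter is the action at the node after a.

Row for b/Hi/g/y (columns NL, NC, EL, EC): (6,1) (6,1) (3,6) (3,6).
Under b/Hi/g/y, North's choice at the node after a-C can never be reached regardless of what South does, so varying those choices leaves every outcome unchanged.
Holding the reachable choices fixed and varying the unreachable one freely already gives 3 equivalent strategies.
No other strategy reproduces this row, so those 3 are the full class: b/Hi/g/w, b/Hi/g/z, b/Hi/g/y.

3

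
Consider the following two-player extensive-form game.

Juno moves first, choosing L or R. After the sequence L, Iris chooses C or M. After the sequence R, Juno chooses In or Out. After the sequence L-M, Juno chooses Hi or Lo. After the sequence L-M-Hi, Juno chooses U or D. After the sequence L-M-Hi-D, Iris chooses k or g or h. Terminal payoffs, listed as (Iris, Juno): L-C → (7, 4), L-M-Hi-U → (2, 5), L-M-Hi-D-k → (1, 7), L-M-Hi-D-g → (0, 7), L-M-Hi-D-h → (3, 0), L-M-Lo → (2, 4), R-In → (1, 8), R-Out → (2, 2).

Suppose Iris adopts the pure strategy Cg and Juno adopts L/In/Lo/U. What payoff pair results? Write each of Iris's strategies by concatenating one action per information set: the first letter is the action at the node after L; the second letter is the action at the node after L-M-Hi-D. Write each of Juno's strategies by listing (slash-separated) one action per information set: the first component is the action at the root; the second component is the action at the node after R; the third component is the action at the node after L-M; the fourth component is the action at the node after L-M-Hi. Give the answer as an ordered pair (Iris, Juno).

(7, 4)

Trace the play path from the root:
  Juno plays L
  Iris plays C at [L]
→ terminal payoff (7, 4).
(Iris's choice at the node after L-M-Hi-D is never reached on this path, so it doesn't affect the outcome.)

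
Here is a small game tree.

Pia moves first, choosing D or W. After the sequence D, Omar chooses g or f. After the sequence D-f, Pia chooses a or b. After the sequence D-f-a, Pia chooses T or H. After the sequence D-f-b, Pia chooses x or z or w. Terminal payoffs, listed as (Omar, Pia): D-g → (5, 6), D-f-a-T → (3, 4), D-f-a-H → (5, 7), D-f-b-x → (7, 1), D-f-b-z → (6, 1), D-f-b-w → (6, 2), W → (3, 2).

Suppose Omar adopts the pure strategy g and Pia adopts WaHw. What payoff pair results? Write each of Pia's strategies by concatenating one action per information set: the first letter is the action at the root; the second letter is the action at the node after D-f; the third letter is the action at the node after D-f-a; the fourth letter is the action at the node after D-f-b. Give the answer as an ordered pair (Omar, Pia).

(3, 2)

Trace the play path from the root:
  Pia plays W
→ terminal payoff (3, 2).
(Omar's choice at the node after D is never reached on this path, so it doesn't affect the outcome.)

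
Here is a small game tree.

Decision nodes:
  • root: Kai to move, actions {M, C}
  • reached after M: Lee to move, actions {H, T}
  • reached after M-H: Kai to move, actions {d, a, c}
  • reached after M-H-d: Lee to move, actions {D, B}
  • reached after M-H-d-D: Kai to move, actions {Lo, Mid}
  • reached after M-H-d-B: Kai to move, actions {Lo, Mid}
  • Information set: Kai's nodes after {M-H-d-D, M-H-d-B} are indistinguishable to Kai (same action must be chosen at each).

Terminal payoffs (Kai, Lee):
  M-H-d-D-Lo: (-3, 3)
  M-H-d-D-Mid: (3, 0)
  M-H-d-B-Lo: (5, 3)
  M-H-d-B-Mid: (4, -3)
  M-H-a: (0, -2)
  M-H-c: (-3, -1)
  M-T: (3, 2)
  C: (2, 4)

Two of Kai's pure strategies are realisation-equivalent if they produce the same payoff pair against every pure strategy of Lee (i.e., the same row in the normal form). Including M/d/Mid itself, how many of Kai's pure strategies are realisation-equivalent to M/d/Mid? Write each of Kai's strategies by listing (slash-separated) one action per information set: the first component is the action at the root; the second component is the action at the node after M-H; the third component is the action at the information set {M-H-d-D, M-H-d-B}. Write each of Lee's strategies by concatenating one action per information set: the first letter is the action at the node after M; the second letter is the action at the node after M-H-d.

Row for M/d/Mid (columns HD, HB, TD, TB): (3,0) (4,-3) (3,2) (3,2).
Every one of Kai's information sets is on the play path for some reply by Lee when Kai follows M/d/Mid.
Changing the action at any of them therefore changes at least one column, so only M/d/Mid itself gives this row.

1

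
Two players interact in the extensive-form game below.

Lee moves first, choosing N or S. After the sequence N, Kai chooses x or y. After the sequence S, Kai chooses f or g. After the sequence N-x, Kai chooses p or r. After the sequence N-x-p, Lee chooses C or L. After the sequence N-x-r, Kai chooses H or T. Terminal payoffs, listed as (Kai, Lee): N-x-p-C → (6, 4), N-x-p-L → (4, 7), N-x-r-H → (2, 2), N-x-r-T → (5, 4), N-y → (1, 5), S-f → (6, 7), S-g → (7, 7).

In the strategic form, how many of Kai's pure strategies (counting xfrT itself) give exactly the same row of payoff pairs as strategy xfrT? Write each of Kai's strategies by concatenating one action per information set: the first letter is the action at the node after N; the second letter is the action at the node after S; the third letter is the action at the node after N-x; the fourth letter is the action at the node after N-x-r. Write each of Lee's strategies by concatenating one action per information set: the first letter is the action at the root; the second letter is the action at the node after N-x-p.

1

Row for xfrT (columns NC, NL, SC, SL): (5,4) (5,4) (6,7) (6,7).
Every one of Kai's information sets is on the play path for some reply by Lee when Kai follows xfrT.
Changing the action at any of them therefore changes at least one column, so only xfrT itself gives this row.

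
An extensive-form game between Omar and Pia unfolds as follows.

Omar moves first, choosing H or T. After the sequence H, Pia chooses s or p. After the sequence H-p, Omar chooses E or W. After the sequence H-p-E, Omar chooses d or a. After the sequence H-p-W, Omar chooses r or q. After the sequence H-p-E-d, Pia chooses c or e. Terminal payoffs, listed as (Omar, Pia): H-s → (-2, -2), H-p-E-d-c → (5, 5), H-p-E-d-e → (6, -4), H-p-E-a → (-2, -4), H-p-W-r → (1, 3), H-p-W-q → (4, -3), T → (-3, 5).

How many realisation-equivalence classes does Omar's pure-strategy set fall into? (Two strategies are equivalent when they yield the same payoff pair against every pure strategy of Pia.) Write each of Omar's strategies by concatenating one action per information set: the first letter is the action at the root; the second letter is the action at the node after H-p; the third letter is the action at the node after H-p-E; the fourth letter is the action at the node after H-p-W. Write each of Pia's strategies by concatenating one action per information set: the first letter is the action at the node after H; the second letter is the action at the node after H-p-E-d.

Omar has 16 pure strategies: HEdr, HEdq, HEar, HEaq, HWdr, HWdq, HWar, HWaq, TEdr, TEdq, TEar, TEaq, TWdr, TWdq, TWar, TWaq. Columns: sc, se, pc, pe.
{HEdr, HEdq} → row (-2,-2) (-2,-2) (5,5) (6,-4)
{HEar, HEaq} → row (-2,-2) (-2,-2) (-2,-4) (-2,-4)
{HWdr, HWar} → row (-2,-2) (-2,-2) (1,3) (1,3)
{HWdq, HWaq} → row (-2,-2) (-2,-2) (4,-3) (4,-3)
{TEdr, TEdq, TEar, TEaq, TWdr, TWdq, TWar, TWaq} → row (-3,5) (-3,5) (-3,5) (-3,5)
That's 5 distinct rows out of 16 strategies.

5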